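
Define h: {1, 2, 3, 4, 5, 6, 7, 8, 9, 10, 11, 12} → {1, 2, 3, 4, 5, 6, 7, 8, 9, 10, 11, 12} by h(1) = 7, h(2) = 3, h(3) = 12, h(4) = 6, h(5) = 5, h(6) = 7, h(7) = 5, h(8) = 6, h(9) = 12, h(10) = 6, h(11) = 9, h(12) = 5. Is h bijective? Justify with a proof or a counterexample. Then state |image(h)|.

6

h(1) = 7 = h(6) with 1 ≠ 6, so h is not injective, hence not bijective.
The image of h is {3, 5, 6, 7, 9, 12}, which has 6 elements.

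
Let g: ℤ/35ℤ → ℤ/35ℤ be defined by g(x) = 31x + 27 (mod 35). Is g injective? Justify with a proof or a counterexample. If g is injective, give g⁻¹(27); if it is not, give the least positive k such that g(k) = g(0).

Suppose g(a) = g(b) in ℤ/35ℤ. Then 31a + 27 ≡ 31b + 27 (mod 35), therefore 31(a − b) ≡ 0 (mod 35).
Since gcd(31, 35) = 1, 31 is invertible modulo 35, hence a − b ≡ 0 (mod 35), i.e. a = b.
So g is injective.
We now compute 31⁻¹ mod 35 explicitly. Euclid's algorithm: 35 = 1·31 + 4, 31 = 7·4 + 3, 4 = 1·3 + 1; back-substituting gives 1 = 26·31 − 23·35, so 31⁻¹ ≡ 26 (mod 35).
Since g is injective, we compute g⁻¹(27): solve 31x + 27 ≡ 27 (mod 35), i.e. 31x ≡ 0 (mod 35).
Multiplying by 31⁻¹ = 26 gives x ≡ 26·0 = 0 ≡ 0 (mod 35).
Check: g(0) = 31·0 + 27 = 27 ≡ 27 (mod 35).

0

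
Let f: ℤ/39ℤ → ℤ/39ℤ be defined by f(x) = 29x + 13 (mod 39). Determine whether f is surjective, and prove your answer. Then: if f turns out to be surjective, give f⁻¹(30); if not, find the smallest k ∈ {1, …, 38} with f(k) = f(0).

10

Recall that f is surjective if every y in the codomain equals f(x) for some x in the domain.
Since gcd(29, 39) = 1, 29 is invertible modulo 39. Euclid's algorithm: 39 = 1·29 + 10, 29 = 2·10 + 9, 10 = 1·9 + 1; back-substituting gives 1 = 35·29 − 26·39, so 29⁻¹ ≡ 35 (mod 39).
Then y ↦ 35(y − 13) is a two-sided inverse to f, so every y ∈ ℤ/39ℤ has a preimage.
Thus f is surjective.
Since f is surjective, we find f⁻¹(30): we need 29x ≡ 30 − 13 ≡ 17 (mod 39). Using 29⁻¹ = 35: x ≡ 35·17 = 595 = 15·39 + 10, so x = 10.
Check: f(10) = 29·10 + 13 = 303 = 7·39 + 30 ≡ 30 (mod 39).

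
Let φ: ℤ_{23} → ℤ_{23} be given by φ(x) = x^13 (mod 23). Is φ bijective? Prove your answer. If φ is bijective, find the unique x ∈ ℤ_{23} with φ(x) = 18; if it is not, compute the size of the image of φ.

Since 23 is prime, the nonzero elements of ℤ_{23} form a cyclic group of order 22.
As gcd(13, 22) = 1, raising to the 13th power is a bijection on this group: if x_1^13 ≡ x_2^13 then (x_1x_2^{−1})^13 = 1, and the only element of order dividing gcd(13, 22) = 1 is 1, so x_1 = x_2.
With φ(0) = 0 this makes φ injective on all of ℤ_{23}, hence bijective (finite equal-size domain and codomain). In particular φ is bijective.
Since φ is bijective, we find the preimage of 18. The inverse of x ↦ x^13 on (ℤ_{23})^× is x ↦ x^17, because 13·17 = 221 = 10·22 + 1 ≡ 1 (mod 22) and x^{22} = 1 for x ≠ 0 (Fermat). So φ⁻¹(18) = 18^17 mod 23.
Repeated squaring mod 23: 18^1 ≡ 18, 18^2 ≡ 18² = 324 ≡ 2, 18^4 ≡ 2² = 4, 18^8 ≡ 4² = 16, 18^16 ≡ 16² = 256 ≡ 3. Since 17 = 16 + 1, 18^17 ≡ 3·18: 3·18 = 54 ≡ 8. So 18^17 ≡ 8 (mod 23).
Hence φ⁻¹(18) = 8.

8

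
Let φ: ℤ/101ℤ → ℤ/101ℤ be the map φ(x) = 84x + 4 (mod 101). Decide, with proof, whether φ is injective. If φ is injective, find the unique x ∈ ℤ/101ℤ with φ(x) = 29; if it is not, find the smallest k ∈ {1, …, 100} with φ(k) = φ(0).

Suppose φ(s) = φ(t) in ℤ/101ℤ. Then 84s + 4 ≡ 84t + 4 (mod 101), thus 84(s − t) ≡ 0 (mod 101).
Since gcd(84, 101) = 1, 84 is invertible modulo 101, so s − t ≡ 0 (mod 101), i.e. s = t.
Thus φ is injective.
We now compute 84⁻¹ mod 101 explicitly. Euclid's algorithm: 101 = 1·84 + 17, 84 = 4·17 + 16, 17 = 1·16 + 1; back-substituting gives 1 = 95·84 − 79·101, so 84⁻¹ ≡ 95 (mod 101).
Since φ is injective, we compute φ⁻¹(29): solve 84x + 4 ≡ 29 (mod 101), i.e. 84x ≡ 25 (mod 101).
Multiplying by 84⁻¹ = 95 gives x ≡ 95·25 = 2375 = 23·101 + 52 ≡ 52 (mod 101).
Check: φ(52) = 84·52 + 4 = 4372 = 43·101 + 29 ≡ 29 (mod 101).

52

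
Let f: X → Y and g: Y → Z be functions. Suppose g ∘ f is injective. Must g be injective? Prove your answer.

not injective

No. Take X = {1, 2}, Y = {1, 2, 3}, Z = {1, 2, 3}, f(a) = a for each a ∈ X, and g(b) = 2 if b ∈ {2, 3} else g(b) = b.
Then g ∘ f = f is injective (X ⊂ Y and f is the inclusion), but g(2) = g(3) = 2 with 2 ≠ 3, so g is not injective.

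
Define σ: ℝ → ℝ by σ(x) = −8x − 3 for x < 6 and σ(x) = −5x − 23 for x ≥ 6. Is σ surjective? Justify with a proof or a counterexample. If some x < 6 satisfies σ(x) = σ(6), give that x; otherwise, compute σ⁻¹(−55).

32/5

Both pieces are strictly decreasing (slopes −8 and −5), so each is injective on its own interval.
The left piece maps (−∞, 6) onto (−51, ∞); the right piece maps [6, ∞) onto (−∞, −53].
The union (−51, ∞) ∪ (−∞, −53] omits the interval between −51 and −53; in particular −51 has no preimage. So σ is not surjective.
Because the two images are disjoint, no x < 6 has σ(x) = σ(6), so we compute σ⁻¹(−55): −55 lies in (−∞, −53], so solve −5x − 23 = −55: x = (−55 + 23)/(−5) = 32/5.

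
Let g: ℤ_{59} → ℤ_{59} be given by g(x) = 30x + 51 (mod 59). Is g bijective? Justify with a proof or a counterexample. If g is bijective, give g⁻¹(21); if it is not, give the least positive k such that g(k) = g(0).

58

Suppose g(u) = g(v) in ℤ_{59}. Then 30u + 51 ≡ 30v + 51 (mod 59), hence 30(u − v) ≡ 0 (mod 59).
Since gcd(30, 59) = 1, 30 is invertible modulo 59, so u − v ≡ 0 (mod 59), i.e. u = v.
We now compute 30⁻¹ mod 59 explicitly. Euclid's algorithm: 59 = 1·30 + 29, 30 = 1·29 + 1; back-substituting gives 1 = 2·30 − 1·59, so 30⁻¹ ≡ 2 (mod 59).
Then y ↦ 2(y − 51) is a two-sided inverse to g, so every y ∈ ℤ_{59} has a preimage.
So g is bijective.
Since g is bijective, we find g⁻¹(21): we need 30x ≡ 21 − 51 ≡ 29 (mod 59). Using 30⁻¹ = 2: x ≡ 2·29 = 58, so x = 58.
Check: g(58) = 30·58 + 51 = 1791 = 30·59 + 21 ≡ 21 (mod 59).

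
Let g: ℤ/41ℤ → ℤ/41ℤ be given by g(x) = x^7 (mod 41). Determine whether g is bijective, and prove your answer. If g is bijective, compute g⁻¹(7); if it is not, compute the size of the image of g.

26

Since 41 is prime, the nonzero elements of ℤ/41ℤ form a cyclic group of order 40.
As gcd(7, 40) = 1, raising to the 7th power is a bijection on this group: if s^7 ≡ t^7 then (st^{−1})^7 = 1, and the only element of order dividing gcd(7, 40) = 1 is 1, so s = t.
With g(0) = 0 this makes g injective on all of ℤ/41ℤ, hence bijective (finite equal-size domain and codomain). In particular g is bijective.
Since g is bijective, we find the preimage of 7. The inverse of x ↦ x^7 on (ℤ/41ℤ)^× is x ↦ x^23, because 7·23 = 161 = 4·40 + 1 ≡ 1 (mod 40) and x^{40} = 1 for x ≠ 0 (Fermat). So g⁻¹(7) = 7^23 mod 41.
Repeated squaring mod 41: 7^1 ≡ 7, 7^2 ≡ 7² = 49 ≡ 8, 7^4 ≡ 8² = 64 ≡ 23, 7^8 ≡ 23² = 529 ≡ 37, 7^16 ≡ 37² = 1369 ≡ 16. Since 23 = 16 + 4 + 2 + 1, 7^23 ≡ 16·23·8·7: 16·23 = 368 ≡ 40, then 40·8 = 320 ≡ 33, then 33·7 = 231 ≡ 26. So 7^23 ≡ 26 (mod 41).
Hence g⁻¹(7) = 26.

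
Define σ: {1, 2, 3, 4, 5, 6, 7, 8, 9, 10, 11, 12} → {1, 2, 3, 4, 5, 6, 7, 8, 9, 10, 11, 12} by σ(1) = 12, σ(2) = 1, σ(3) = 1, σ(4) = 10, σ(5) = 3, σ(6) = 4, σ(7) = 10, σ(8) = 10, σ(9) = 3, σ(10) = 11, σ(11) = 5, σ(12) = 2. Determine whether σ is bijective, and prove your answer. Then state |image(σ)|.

σ(2) = 1 = σ(3) with 2 ≠ 3, so σ is not injective, hence not bijective.
The image of σ is {1, 2, 3, 4, 5, 10, 11, 12}, which has 8 elements.

8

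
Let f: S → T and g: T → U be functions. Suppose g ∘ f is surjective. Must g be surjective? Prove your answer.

Let c ∈ U. Since g ∘ f is surjective, some a ∈ S has g(f(a)) = c. Then b = f(a) ∈ T satisfies g(b) = c. So g is surjective.

surjective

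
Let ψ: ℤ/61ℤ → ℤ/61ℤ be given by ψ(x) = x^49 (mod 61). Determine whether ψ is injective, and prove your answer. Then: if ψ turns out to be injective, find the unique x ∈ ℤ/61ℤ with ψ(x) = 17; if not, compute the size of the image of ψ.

Since 61 is prime, the nonzero elements of ℤ/61ℤ form a cyclic group of order 60.
As gcd(49, 60) = 1, raising to the 49th power is a bijection on this group: if u^49 ≡ v^49 then (uv^{−1})^49 = 1, and the only element of order dividing gcd(49, 60) = 1 is 1, so u = v.
With ψ(0) = 0 this makes ψ injective on all of ℤ/61ℤ, hence bijective (finite equal-size domain and codomain). In particular ψ is injective.
Since ψ is injective, we find the preimage of 17. The inverse of x ↦ x^49 on (ℤ/61ℤ)^× is x ↦ x^49, because 49·49 = 2401 = 40·60 + 1 ≡ 1 (mod 60) and x^{60} = 1 for x ≠ 0 (Fermat). So ψ⁻¹(17) = 17^49 mod 61.
Repeated squaring mod 61: 17^1 ≡ 17, 17^2 ≡ 17² = 289 ≡ 45, 17^4 ≡ 45² = 2025 ≡ 12, 17^8 ≡ 12² = 144 ≡ 22, 17^16 ≡ 22² = 484 ≡ 57, 17^32 ≡ 57² = 3249 ≡ 16. Since 49 = 32 + 16 + 1, 17^49 ≡ 16·57·17: 16·57 = 912 ≡ 58, then 58·17 = 986 ≡ 10. So 17^49 ≡ 10 (mod 61).
Hence ψ⁻¹(17) = 10.

10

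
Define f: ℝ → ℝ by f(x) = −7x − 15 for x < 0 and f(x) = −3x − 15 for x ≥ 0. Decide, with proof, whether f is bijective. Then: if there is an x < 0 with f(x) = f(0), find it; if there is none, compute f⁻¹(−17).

2/3

Both pieces are strictly decreasing (slopes −7 and −3), so each is injective on its own interval.
The left piece maps (−∞, 0) onto (−15, ∞); the right piece maps [0, ∞) onto (−∞, −15].
Since −15 = −15, the images partition ℝ: f is injective and surjective, hence bijective.
Because the two images are disjoint, no x < 0 has f(x) = f(0), so we compute f⁻¹(−17): −17 lies in (−∞, −15], so solve −3x − 15 = −17: x = (−17 + 15)/(−3) = 2/3.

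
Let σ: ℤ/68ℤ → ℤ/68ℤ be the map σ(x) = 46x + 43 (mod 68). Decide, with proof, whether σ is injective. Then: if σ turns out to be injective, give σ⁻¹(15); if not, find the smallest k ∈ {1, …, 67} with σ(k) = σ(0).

34

We have gcd(46, 68) = 2 > 1. Taking a = 0 and b = 34: σ(0) = 43 and σ(34) = 46·34 + 43 = 1607 ≡ 43 (mod 68).
So σ(0) = σ(34) while 0 ≠ 34, therefore σ is not injective.
Since σ is not injective, we find the least positive k with σ(k) = σ(0): this means 46k ≡ 0 (mod 68), i.e. 68 ∣ 46k. Since gcd(46, 68) = 2, dividing through by 2 this holds exactly when 34 ∣ 23k, and as gcd(23, 34) = 1, exactly when 34 ∣ k.
The smallest positive such k is 34.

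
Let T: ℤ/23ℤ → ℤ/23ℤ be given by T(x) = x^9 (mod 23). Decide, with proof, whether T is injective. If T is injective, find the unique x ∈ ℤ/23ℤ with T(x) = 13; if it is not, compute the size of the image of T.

Since 23 is prime, the nonzero elements of ℤ/23ℤ form a cyclic group of order 22.
As gcd(9, 22) = 1, raising to the 9th power is a bijection on this group: if x_1^9 ≡ x_2^9 then (x_1x_2^{−1})^9 = 1, and the only element of order dividing gcd(9, 22) = 1 is 1, so x_1 = x_2.
With T(0) = 0 this makes T injective on all of ℤ/23ℤ, hence bijective (finite equal-size domain and codomain). In particular T is injective.
Since T is injective, we find the preimage of 13. The inverse of x ↦ x^9 on (ℤ/23ℤ)^× is x ↦ x^5, because 9·5 = 45 = 2·22 + 1 ≡ 1 (mod 22) and x^{22} = 1 for x ≠ 0 (Fermat). So T⁻¹(13) = 13^5 mod 23.
Repeated squaring mod 23: 13^1 ≡ 13, 13^2 ≡ 13² = 169 ≡ 8, 13^4 ≡ 8² = 64 ≡ 18. Since 5 = 4 + 1, 13^5 ≡ 18·13: 18·13 = 234 ≡ 4. So 13^5 ≡ 4 (mod 23).
Hence T⁻¹(13) = 4.

4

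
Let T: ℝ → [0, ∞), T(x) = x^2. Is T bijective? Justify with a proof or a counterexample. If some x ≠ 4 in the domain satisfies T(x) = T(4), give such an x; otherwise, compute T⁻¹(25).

T(4) = 16 = (−4)^2 = T(−4) (since 2 is even), with 4 ≠ −4. So T is not injective, hence not bijective.
For the follow-up, such an x exists: taking x = −4 ∈ ℝ gives T(−4) = 16 = T(4) with −4 ≠ 4.

-4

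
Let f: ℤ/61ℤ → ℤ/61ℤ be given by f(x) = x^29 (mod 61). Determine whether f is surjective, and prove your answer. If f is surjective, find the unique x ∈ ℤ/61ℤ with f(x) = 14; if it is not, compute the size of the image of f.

48

Since 61 is prime, the nonzero elements of ℤ/61ℤ form a cyclic group of order 60.
As gcd(29, 60) = 1, raising to the 29th power is a bijection on this group: if s^29 ≡ t^29 then (st^{−1})^29 = 1, and the only element of order dividing gcd(29, 60) = 1 is 1, so s = t.
With f(0) = 0 this makes f injective on all of ℤ/61ℤ, hence bijective (finite equal-size domain and codomain). In particular f is surjective.
Since f is surjective, we find the preimage of 14. The inverse of x ↦ x^29 on (ℤ/61ℤ)^× is x ↦ x^29, because 29·29 = 841 = 14·60 + 1 ≡ 1 (mod 60) and x^{60} = 1 for x ≠ 0 (Fermat). So f⁻¹(14) = 14^29 mod 61.
Repeated squaring mod 61: 14^1 ≡ 14, 14^2 ≡ 14² = 196 ≡ 13, 14^4 ≡ 13² = 169 ≡ 47, 14^8 ≡ 47² = 2209 ≡ 13, 14^16 ≡ 13² = 169 ≡ 47. Since 29 = 16 + 8 + 4 + 1, 14^29 ≡ 47·13·47·14: 47·13 = 611 ≡ 1, then 1·47 = 47, then 47·14 = 658 ≡ 48. So 14^29 ≡ 48 (mod 61).
Hence f⁻¹(14) = 48.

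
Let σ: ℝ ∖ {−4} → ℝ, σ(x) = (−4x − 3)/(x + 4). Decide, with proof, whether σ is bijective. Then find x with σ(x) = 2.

If σ(x) = −4, cross-multiplying gives 1(−4x − 3) = −4(x + 4), which simplifies to −3 = −16 — false.  So −4 has no preimage and σ is not surjective.
Thus σ is not bijective.
Solving σ(x) = 2: cross-multiplying gives −4x − 3 = 2(x + 4), which rearranges to −6x = 11, so x = −11/6.

-11/6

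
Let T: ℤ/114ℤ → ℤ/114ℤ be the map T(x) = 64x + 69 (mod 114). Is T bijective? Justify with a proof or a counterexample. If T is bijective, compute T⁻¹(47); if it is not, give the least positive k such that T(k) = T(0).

Recall that injectivity means: for all s, t in the domain, T(s) = T(t) implies s = t.
We have gcd(64, 114) = 2 > 1. Taking s = 0 and t = 57: T(0) = 69 and T(57) = 64·57 + 69 = 3717 ≡ 69 (mod 114).
So T(0) = T(57) while 0 ≠ 57, therefore T is not injective, hence not bijective.
Since T is not bijective, we find the least positive k with T(k) = T(0): this means 64k ≡ 0 (mod 114), i.e. 114 ∣ 64k. Since gcd(64, 114) = 2, dividing through by 2 this holds exactly when 57 ∣ 32k, and as gcd(32, 57) = 1, exactly when 57 ∣ k.
The smallest positive such k is 57.

57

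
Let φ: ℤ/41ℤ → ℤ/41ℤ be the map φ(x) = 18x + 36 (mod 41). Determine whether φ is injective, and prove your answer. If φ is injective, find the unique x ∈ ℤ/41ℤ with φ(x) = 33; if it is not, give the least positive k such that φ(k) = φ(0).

If φ(s) = φ(t), then 18s ≡ 18t (mod 41). Because gcd(18, 41) = 1, we may cancel 18 to get s ≡ t (mod 41).
Therefore φ is injective.
We now compute 18⁻¹ mod 41 explicitly. Euclid's algorithm: 41 = 2·18 + 5, 18 = 3·5 + 3, 5 = 1·3 + 2, 3 = 1·2 + 1; back-substituting gives 1 = 16·18 − 7·41, so 18⁻¹ ≡ 16 (mod 41).
Since φ is injective, we compute φ⁻¹(33): solve 18x + 36 ≡ 33 (mod 41), i.e. 18x ≡ 38 (mod 41).
Multiplying by 18⁻¹ = 16 gives x ≡ 16·38 = 608 = 14·41 + 34 ≡ 34 (mod 41).
Check: φ(34) = 18·34 + 36 = 648 = 15·41 + 33 ≡ 33 (mod 41).

34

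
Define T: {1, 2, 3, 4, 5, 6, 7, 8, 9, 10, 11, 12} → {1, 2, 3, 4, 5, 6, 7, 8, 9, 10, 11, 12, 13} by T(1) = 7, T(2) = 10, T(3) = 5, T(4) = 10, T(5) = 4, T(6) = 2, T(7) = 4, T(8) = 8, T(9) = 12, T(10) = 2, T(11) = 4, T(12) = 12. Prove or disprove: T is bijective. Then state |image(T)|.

7

T(2) = 10 = T(4) with 2 ≠ 4, so T is not injective, hence not bijective.
The image of T is {2, 4, 5, 7, 8, 10, 12}, which has 7 elements.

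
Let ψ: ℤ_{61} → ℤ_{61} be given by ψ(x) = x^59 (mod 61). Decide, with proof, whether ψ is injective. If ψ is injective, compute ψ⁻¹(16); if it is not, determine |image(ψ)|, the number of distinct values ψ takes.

Since 61 is prime, the nonzero elements of ℤ_{61} form a cyclic group of order 60.
As gcd(59, 60) = 1, raising to the 59th power is a bijection on this group: if x_1^59 ≡ x_2^59 then (x_1x_2^{−1})^59 = 1, and the only element of order dividing gcd(59, 60) = 1 is 1, so x_1 = x_2.
With ψ(0) = 0 this makes ψ injective on all of ℤ_{61}, hence bijective (finite equal-size domain and codomain). In particular ψ is injective.
Since ψ is injective, we find the preimage of 16. The inverse of x ↦ x^59 on (ℤ_{61})^× is x ↦ x^59, because 59·59 = 3481 = 58·60 + 1 ≡ 1 (mod 60) and x^{60} = 1 for x ≠ 0 (Fermat). So ψ⁻¹(16) = 16^59 mod 61.
Repeated squaring mod 61: 16^1 ≡ 16, 16^2 ≡ 16² = 256 ≡ 12, 16^4 ≡ 12² = 144 ≡ 22, 16^8 ≡ 22² = 484 ≡ 57, 16^16 ≡ 57² = 3249 ≡ 16, 16^32 ≡ 16² = 256 ≡ 12. Since 59 = 32 + 16 + 8 + 2 + 1, 16^59 ≡ 12·16·57·12·16: 12·16 = 192 ≡ 9, then 9·57 = 513 ≡ 25, then 25·12 = 300 ≡ 56, then 56·16 = 896 ≡ 42. So 16^59 ≡ 42 (mod 61).
Hence ψ⁻¹(16) = 42.

42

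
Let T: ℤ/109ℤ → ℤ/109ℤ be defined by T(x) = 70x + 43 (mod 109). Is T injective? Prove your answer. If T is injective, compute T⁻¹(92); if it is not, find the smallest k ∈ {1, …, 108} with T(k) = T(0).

77

Suppose T(a) = T(b) in ℤ/109ℤ. Then 70a + 43 ≡ 70b + 43 (mod 109), hence 70(a − b) ≡ 0 (mod 109).
Since gcd(70, 109) = 1, 70 is invertible modulo 109, hence a − b ≡ 0 (mod 109), i.e. a = b.
Therefore T is injective.
We now compute 70⁻¹ mod 109 explicitly. Euclid's algorithm: 109 = 1·70 + 39, 70 = 1·39 + 31, 39 = 1·31 + 8, 31 = 3·8 + 7, 8 = 1·7 + 1; back-substituting gives 1 = 95·70 − 61·109, so 70⁻¹ ≡ 95 (mod 109).
Since T is injective, we compute T⁻¹(92): solve 70x + 43 ≡ 92 (mod 109), i.e. 70x ≡ 49 (mod 109).
Multiplying by 70⁻¹ = 95 gives x ≡ 95·49 = 4655 = 42·109 + 77 ≡ 77 (mod 109).
Check: T(77) = 70·77 + 43 = 5433 = 49·109 + 92 ≡ 92 (mod 109).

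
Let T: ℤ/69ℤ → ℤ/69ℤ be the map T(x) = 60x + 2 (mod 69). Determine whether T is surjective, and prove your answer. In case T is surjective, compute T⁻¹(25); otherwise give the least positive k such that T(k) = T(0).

23

Since gcd(60, 69) = 3, we have 60x ≡ 0 (mod 3) for all x, so T(x) ≡ 2 (mod 3).
But 0 ≢ 2 (mod 3), so 0 ∈ ℤ/69ℤ has no preimage. Therefore T is not surjective.
Since T is not surjective, we find the least positive k with T(k) = T(0): this means 60k ≡ 0 (mod 69), i.e. 69 ∣ 60k. Since gcd(60, 69) = 3, dividing through by 3 this holds exactly when 23 ∣ 20k, and as gcd(20, 23) = 1, exactly when 23 ∣ k.
The smallest positive such k is 23.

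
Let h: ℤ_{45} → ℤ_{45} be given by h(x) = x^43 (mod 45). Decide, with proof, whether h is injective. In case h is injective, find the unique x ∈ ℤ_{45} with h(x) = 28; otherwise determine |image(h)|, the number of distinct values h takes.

h(0) = 0^43 = 0.
h(15): Repeated squaring mod 45: 15^1 ≡ 15, 15^2 ≡ 15² = 225 ≡ 0, 15^4 ≡ 0² = 0, 15^8 ≡ 0² = 0, 15^16 ≡ 0² = 0, 15^32 ≡ 0² = 0. Since 43 = 32 + 8 + 2 + 1, 15^43 ≡ 0·0·0·15: 0·0 = 0, then 0·0 = 0, then 0·15 = 0. So 15^43 ≡ 0 (mod 45).
So h(0) = h(15) = 0 while 0 ≠ 15, so h is not injective.
Since h is not injective, we determine |image(h)|. Computing x^43 mod 45 for each x (by repeated squaring, reducing mod 45 at every step), the values h(0), h(1), …, h(44) are: 0, 1, 38, 27, 4, 5, 36, 43, 17, 9, 10, 11, 18, 22, 14, 0, 16, 8, 27, 19, 20, 36, 13, 32, 9, 25, 26, 18, 37, 29, 0, 31, 23, 27, 34, 35, 36, 28, 2, 9, 40, 41, 18, 7, 44.
The distinct values are {0, 1, 2, 4, 5, 7, 8, 9, 10, 11, 13, 14, 16, 17, 18, 19, 20, 22, 23, 25, 26, 27, 28, 29, 31, 32, 34, 35, 36, 37, 38, 40, 41, 43, 44}; there are 35 of them.

35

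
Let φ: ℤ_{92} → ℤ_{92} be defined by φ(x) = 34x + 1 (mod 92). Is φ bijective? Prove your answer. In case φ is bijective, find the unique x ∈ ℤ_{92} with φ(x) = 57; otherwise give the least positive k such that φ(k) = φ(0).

46

We have gcd(34, 92) = 2 > 1. Taking a = 0 and b = 46: φ(0) = 1 and φ(46) = 34·46 + 1 = 1565 ≡ 1 (mod 92).
So φ(0) = φ(46) while 0 ≠ 46, so φ is not injective, hence not bijective.
Since φ is not bijective, we find the least positive k with φ(k) = φ(0): this means 34k ≡ 0 (mod 92), i.e. 92 ∣ 34k. Since gcd(34, 92) = 2, dividing through by 2 this holds exactly when 46 ∣ 17k, and as gcd(17, 46) = 1, exactly when 46 ∣ k.
The smallest positive such k is 46.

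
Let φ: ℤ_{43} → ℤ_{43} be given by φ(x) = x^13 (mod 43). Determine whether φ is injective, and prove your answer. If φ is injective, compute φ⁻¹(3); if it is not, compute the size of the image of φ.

Since 43 is prime, the nonzero elements of ℤ_{43} form a cyclic group of order 42.
As gcd(13, 42) = 1, raising to the 13th power is a bijection on this group: if s^13 ≡ t^13 then (st^{−1})^13 = 1, and the only element of order dividing gcd(13, 42) = 1 is 1, so s = t.
With φ(0) = 0 this makes φ injective on all of ℤ_{43}, hence bijective (finite equal-size domain and codomain). In particular φ is injective.
Since φ is injective, we find the preimage of 3. The inverse of x ↦ x^13 on (ℤ_{43})^× is x ↦ x^13, because 13·13 = 169 = 4·42 + 1 ≡ 1 (mod 42) and x^{42} = 1 for x ≠ 0 (Fermat). So φ⁻¹(3) = 3^13 mod 43.
Repeated squaring mod 43: 3^1 ≡ 3, 3^2 ≡ 3² = 9, 3^4 ≡ 9² = 81 ≡ 38, 3^8 ≡ 38² = 1444 ≡ 25. Since 13 = 8 + 4 + 1, 3^13 ≡ 25·38·3: 25·38 = 950 ≡ 4, then 4·3 = 12. So 3^13 ≡ 12 (mod 43).
Hence φ⁻¹(3) = 12.

12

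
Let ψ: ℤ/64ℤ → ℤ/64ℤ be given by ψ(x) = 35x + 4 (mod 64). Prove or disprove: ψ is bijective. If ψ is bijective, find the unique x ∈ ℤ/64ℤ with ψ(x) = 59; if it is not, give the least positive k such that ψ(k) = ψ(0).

Recall that injectivity means: for all u, v in the domain, ψ(u) = ψ(v) implies u = v.
If ψ(u) = ψ(v), then 35u ≡ 35v (mod 64). Because gcd(35, 64) = 1, we may cancel 35 to get u ≡ v (mod 64).
We now compute 35⁻¹ mod 64 explicitly. Euclid's algorithm: 64 = 1·35 + 29, 35 = 1·29 + 6, 29 = 4·6 + 5, 6 = 1·5 + 1; back-substituting gives 1 = 11·35 − 6·64, so 35⁻¹ ≡ 11 (mod 64).
Then y ↦ 11(y − 4) is a two-sided inverse to ψ, so every y ∈ ℤ/64ℤ has a preimage.
Thus ψ is bijective.
Since ψ is bijective, we compute ψ⁻¹(59): solve 35x + 4 ≡ 59 (mod 64), i.e. 35x ≡ 55 (mod 64).
Multiplying by 35⁻¹ = 11 gives x ≡ 11·55 = 605 = 9·64 + 29 ≡ 29 (mod 64).
Check: ψ(29) = 35·29 + 4 = 1019 = 15·64 + 59 ≡ 59 (mod 64).

29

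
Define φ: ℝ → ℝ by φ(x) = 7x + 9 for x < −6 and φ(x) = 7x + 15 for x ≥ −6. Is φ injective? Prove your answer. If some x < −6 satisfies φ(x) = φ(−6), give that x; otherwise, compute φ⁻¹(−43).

Both pieces are strictly increasing (slopes 7 and 7), so each is injective on its own interval.
The left piece maps (−∞, −6) onto (−∞, −33); the right piece maps [−6, ∞) onto [−27, ∞).
These images are disjoint, so no value is attained by both pieces. Therefore φ is injective.
Because the two images are disjoint, no x < −6 has φ(x) = φ(−6), so we compute φ⁻¹(−43): −43 lies in (−∞, −33), so solve 7x + 9 = −43: x = (−43 − 9)/7 = −52/7.

-52/7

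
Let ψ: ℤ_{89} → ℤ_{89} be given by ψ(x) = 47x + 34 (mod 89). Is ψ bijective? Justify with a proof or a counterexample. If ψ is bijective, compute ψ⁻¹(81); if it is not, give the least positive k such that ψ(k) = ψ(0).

1

Recall that ψ is injective if ψ(x_1) = ψ(x_2) implies x_1 = x_2.
Suppose ψ(x_1) = ψ(x_2) in ℤ_{89}. Then 47x_1 + 34 ≡ 47x_2 + 34 (mod 89), therefore 47(x_1 − x_2) ≡ 0 (mod 89).
Since gcd(47, 89) = 1, 47 is invertible modulo 89, therefore x_1 − x_2 ≡ 0 (mod 89), i.e. x_1 = x_2.
We now compute 47⁻¹ mod 89 explicitly. Euclid's algorithm: 89 = 1·47 + 42, 47 = 1·42 + 5, 42 = 8·5 + 2, 5 = 2·2 + 1; back-substituting gives 1 = 36·47 − 19·89, so 47⁻¹ ≡ 36 (mod 89).
For any y ∈ ℤ_{89}, x = 36(y − 34) mod 89 satisfies ψ(x) = 47·36(y − 34) + 34 ≡ y (since 47·36 ≡ 1 mod 89). So every y has a preimage.
Thus ψ is bijective.
Since ψ is bijective, we compute ψ⁻¹(81): solve 47x + 34 ≡ 81 (mod 89), i.e. 47x ≡ 47 (mod 89).
Multiplying by 47⁻¹ = 36 gives x ≡ 36·47 = 1692 = 19·89 + 1 ≡ 1 (mod 89).
Check: ψ(1) = 47·1 + 34 = 81 ≡ 81 (mod 89).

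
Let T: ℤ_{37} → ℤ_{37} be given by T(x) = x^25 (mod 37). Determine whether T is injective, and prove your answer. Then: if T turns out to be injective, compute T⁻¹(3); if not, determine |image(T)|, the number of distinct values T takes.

Since 37 is prime, the nonzero elements of ℤ_{37} form a cyclic group of order 36.
As gcd(25, 36) = 1, raising to the 25th power is a bijection on this group: if u^25 ≡ v^25 then (uv^{−1})^25 = 1, and the only element of order dividing gcd(25, 36) = 1 is 1, so u = v.
With T(0) = 0 this makes T injective on all of ℤ_{37}, hence bijective (finite equal-size domain and codomain). In particular T is injective.
Since T is injective, we find the preimage of 3. The inverse of x ↦ x^25 on (ℤ_{37})^× is x ↦ x^13, because 25·13 = 325 = 9·36 + 1 ≡ 1 (mod 36) and x^{36} = 1 for x ≠ 0 (Fermat). So T⁻¹(3) = 3^13 mod 37.
Repeated squaring mod 37: 3^1 ≡ 3, 3^2 ≡ 3² = 9, 3^4 ≡ 9² = 81 ≡ 7, 3^8 ≡ 7² = 49 ≡ 12. Since 13 = 8 + 4 + 1, 3^13 ≡ 12·7·3: 12·7 = 84 ≡ 10, then 10·3 = 30. So 3^13 ≡ 30 (mod 37).
Hence T⁻¹(3) = 30.

30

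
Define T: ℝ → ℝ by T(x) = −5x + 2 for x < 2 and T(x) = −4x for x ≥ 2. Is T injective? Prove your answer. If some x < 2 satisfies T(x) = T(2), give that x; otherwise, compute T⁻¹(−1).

Both pieces are strictly decreasing (slopes −5 and −4), so each is injective on its own interval.
The left piece maps (−∞, 2) onto (−8, ∞); the right piece maps [2, ∞) onto (−∞, −8].
These images are disjoint, so no value is attained by both pieces. Hence T is injective.
Because the two images are disjoint, no x < 2 has T(x) = T(2), so we compute T⁻¹(−1): −1 lies in (−8, ∞), so solve −5x + 2 = −1: x = (−1 − 2)/(−5) = 3/5.

3/5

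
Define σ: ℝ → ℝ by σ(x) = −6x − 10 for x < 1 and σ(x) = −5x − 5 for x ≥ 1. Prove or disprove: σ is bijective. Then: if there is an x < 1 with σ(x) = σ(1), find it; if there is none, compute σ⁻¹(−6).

Both pieces are strictly decreasing (slopes −6 and −5), so each is injective on its own interval.
The left piece maps (−∞, 1) onto (−16, ∞); the right piece maps [1, ∞) onto (−∞, −10].
These images overlap. In particular σ(1) = −10 (right piece), and solving −6x − 10 = −10 on the left piece gives x = 0 < 1.
So σ(0) = σ(1) with 0 ≠ 1, and σ is not injective, hence not bijective. This x = 0 is the requested value below 1.

0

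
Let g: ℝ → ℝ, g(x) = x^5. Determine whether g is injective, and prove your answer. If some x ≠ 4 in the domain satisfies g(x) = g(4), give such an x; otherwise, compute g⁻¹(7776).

6

On ℝ, x ↦ x^5 is strictly increasing (since 5 is odd), so g(u) = g(v) forces u = v. So g is injective.
Since x ↦ x^5 is strictly increasing on ℝ, it is injective there, so no x ≠ 4 in the domain has g(x) = g(4). We therefore compute g⁻¹(7776) = 7776^{1/5} = 6 (indeed 6^5 = 7776).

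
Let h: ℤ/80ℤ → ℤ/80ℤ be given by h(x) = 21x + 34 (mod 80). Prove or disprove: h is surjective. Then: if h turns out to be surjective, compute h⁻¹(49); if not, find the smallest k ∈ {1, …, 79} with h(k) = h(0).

Since gcd(21, 80) = 1, 21 is invertible modulo 80. Euclid's algorithm: 80 = 3·21 + 17, 21 = 1·17 + 4, 17 = 4·4 + 1; back-substituting gives 1 = 61·21 − 16·80, so 21⁻¹ ≡ 61 (mod 80).
For any y ∈ ℤ/80ℤ, x = 61(y − 34) mod 80 satisfies h(x) = 21·61(y − 34) + 34 ≡ y (since 21·61 ≡ 1 mod 80). So every y has a preimage.
Hence h is surjective.
Since h is surjective, we find h⁻¹(49): we need 21x ≡ 49 − 34 ≡ 15 (mod 80). Using 21⁻¹ = 61: x ≡ 61·15 = 915 = 11·80 + 35, so x = 35.
Check: h(35) = 21·35 + 34 = 769 = 9·80 + 49 ≡ 49 (mod 80).

35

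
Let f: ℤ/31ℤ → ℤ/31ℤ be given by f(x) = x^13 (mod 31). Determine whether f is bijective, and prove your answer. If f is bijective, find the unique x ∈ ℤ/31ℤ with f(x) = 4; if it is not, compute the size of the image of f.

16

Since 31 is prime, the nonzero elements of ℤ/31ℤ form a cyclic group of order 30.
As gcd(13, 30) = 1, raising to the 13th power is a bijection on this group: if x_1^13 ≡ x_2^13 then (x_1x_2^{−1})^13 = 1, and the only element of order dividing gcd(13, 30) = 1 is 1, so x_1 = x_2.
With f(0) = 0 this makes f injective on all of ℤ/31ℤ, hence bijective (finite equal-size domain and codomain). In particular f is bijective.
Since f is bijective, we find the preimage of 4. The inverse of x ↦ x^13 on (ℤ/31ℤ)^× is x ↦ x^7, because 13·7 = 91 = 3·30 + 1 ≡ 1 (mod 30) and x^{30} = 1 for x ≠ 0 (Fermat). So f⁻¹(4) = 4^7 mod 31.
Repeated squaring mod 31: 4^1 ≡ 4, 4^2 ≡ 4² = 16, 4^4 ≡ 16² = 256 ≡ 8. Since 7 = 4 + 2 + 1, 4^7 ≡ 8·16·4: 8·16 = 128 ≡ 4, then 4·4 = 16. So 4^7 ≡ 16 (mod 31).
Hence f⁻¹(4) = 16.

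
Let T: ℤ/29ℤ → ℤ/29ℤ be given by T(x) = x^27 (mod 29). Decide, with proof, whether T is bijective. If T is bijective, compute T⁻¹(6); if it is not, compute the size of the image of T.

5

Since 29 is prime, the nonzero elements of ℤ/29ℤ form a cyclic group of order 28.
As gcd(27, 28) = 1, raising to the 27th power is a bijection on this group: if a^27 ≡ b^27 then (ab^{−1})^27 = 1, and the only element of order dividing gcd(27, 28) = 1 is 1, so a = b.
With T(0) = 0 this makes T injective on all of ℤ/29ℤ, hence bijective (finite equal-size domain and codomain). In particular T is bijective.
Since T is bijective, we find the preimage of 6. The inverse of x ↦ x^27 on (ℤ/29ℤ)^× is x ↦ x^27, because 27·27 = 729 = 26·28 + 1 ≡ 1 (mod 28) and x^{28} = 1 for x ≠ 0 (Fermat). So T⁻¹(6) = 6^27 mod 29.
Repeated squaring mod 29: 6^1 ≡ 6, 6^2 ≡ 6² = 36 ≡ 7, 6^4 ≡ 7² = 49 ≡ 20, 6^8 ≡ 20² = 400 ≡ 23, 6^16 ≡ 23² = 529 ≡ 7. Since 27 = 16 + 8 + 2 + 1, 6^27 ≡ 7·23·7·6: 7·23 = 161 ≡ 16, then 16·7 = 112 ≡ 25, then 25·6 = 150 ≡ 5. So 6^27 ≡ 5 (mod 29).
Hence T⁻¹(6) = 5.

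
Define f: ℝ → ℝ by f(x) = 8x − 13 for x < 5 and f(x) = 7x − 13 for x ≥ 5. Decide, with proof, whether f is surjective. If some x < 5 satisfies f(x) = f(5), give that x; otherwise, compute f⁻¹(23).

Both pieces are strictly increasing (slopes 8 and 7), so each is injective on its own interval.
The left piece maps (−∞, 5) onto (−∞, 27); the right piece maps [5, ∞) onto [22, ∞).
The union (−∞, 27) ∪ [22, ∞) covers ℝ, so f is surjective.
For the follow-up: the images overlap, so an x < 5 with f(x) = f(5) exists. f(5) = 22; solving 8x − 13 = 22 for x < 5 gives x = (22 + 13)/8 = 35/8.

35/8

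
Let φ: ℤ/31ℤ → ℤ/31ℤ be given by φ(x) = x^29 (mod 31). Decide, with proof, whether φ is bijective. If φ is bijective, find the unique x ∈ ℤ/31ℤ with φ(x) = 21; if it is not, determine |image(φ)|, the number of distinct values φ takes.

3

Since 31 is prime, the nonzero elements of ℤ/31ℤ form a cyclic group of order 30.
As gcd(29, 30) = 1, raising to the 29th power is a bijection on this group: if u^29 ≡ v^29 then (uv^{−1})^29 = 1, and the only element of order dividing gcd(29, 30) = 1 is 1, so u = v.
With φ(0) = 0 this makes φ injective on all of ℤ/31ℤ, hence bijective (finite equal-size domain and codomain). In particular φ is bijective.
Since φ is bijective, we find the preimage of 21. The inverse of x ↦ x^29 on (ℤ/31ℤ)^× is x ↦ x^29, because 29·29 = 841 = 28·30 + 1 ≡ 1 (mod 30) and x^{30} = 1 for x ≠ 0 (Fermat). So φ⁻¹(21) = 21^29 mod 31.
Repeated squaring mod 31: 21^1 ≡ 21, 21^2 ≡ 21² = 441 ≡ 7, 21^4 ≡ 7² = 49 ≡ 18, 21^8 ≡ 18² = 324 ≡ 14, 21^16 ≡ 14² = 196 ≡ 10. Since 29 = 16 + 8 + 4 + 1, 21^29 ≡ 10·14·18·21: 10·14 = 140 ≡ 16, then 16·18 = 288 ≡ 9, then 9·21 = 189 ≡ 3. So 21^29 ≡ 3 (mod 31).
Hence φ⁻¹(21) = 3.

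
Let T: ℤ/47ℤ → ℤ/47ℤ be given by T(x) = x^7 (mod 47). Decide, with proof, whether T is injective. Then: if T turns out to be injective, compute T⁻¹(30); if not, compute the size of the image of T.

19

Since 47 is prime, the nonzero elements of ℤ/47ℤ form a cyclic group of order 46.
As gcd(7, 46) = 1, raising to the 7th power is a bijection on this group: if x_1^7 ≡ x_2^7 then (x_1x_2^{−1})^7 = 1, and the only element of order dividing gcd(7, 46) = 1 is 1, so x_1 = x_2.
With T(0) = 0 this makes T injective on all of ℤ/47ℤ, hence bijective (finite equal-size domain and codomain). In particular T is injective.
Since T is injective, we find the preimage of 30. The inverse of x ↦ x^7 on (ℤ/47ℤ)^× is x ↦ x^33, because 7·33 = 231 = 5·46 + 1 ≡ 1 (mod 46) and x^{46} = 1 for x ≠ 0 (Fermat). So T⁻¹(30) = 30^33 mod 47.
Repeated squaring mod 47: 30^1 ≡ 30, 30^2 ≡ 30² = 900 ≡ 7, 30^4 ≡ 7² = 49 ≡ 2, 30^8 ≡ 2² = 4, 30^16 ≡ 4² = 16, 30^32 ≡ 16² = 256 ≡ 21. Since 33 = 32 + 1, 30^33 ≡ 21·30: 21·30 = 630 ≡ 19. So 30^33 ≡ 19 (mod 47).
Hence T⁻¹(30) = 19.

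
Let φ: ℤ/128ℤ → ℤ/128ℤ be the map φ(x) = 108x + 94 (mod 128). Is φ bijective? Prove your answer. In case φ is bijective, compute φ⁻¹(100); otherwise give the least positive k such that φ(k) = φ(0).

32

We have gcd(108, 128) = 4 > 1. Taking s = 0 and t = 32: φ(0) = 94 and φ(32) = 108·32 + 94 = 3550 ≡ 94 (mod 128).
So φ(0) = φ(32) while 0 ≠ 32, so φ is not injective, hence not bijective.
Since φ is not bijective, we find the least positive k with φ(k) = φ(0): this means 108k ≡ 0 (mod 128), i.e. 128 ∣ 108k. Since gcd(108, 128) = 4, dividing through by 4 this holds exactly when 32 ∣ 27k, and as gcd(27, 32) = 1, exactly when 32 ∣ k.
The smallest positive such k is 32.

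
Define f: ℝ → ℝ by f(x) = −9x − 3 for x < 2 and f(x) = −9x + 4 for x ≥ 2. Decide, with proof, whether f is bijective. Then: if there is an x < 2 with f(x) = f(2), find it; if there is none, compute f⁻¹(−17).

11/9

Both pieces are strictly decreasing (slopes −9 and −9), so each is injective on its own interval.
The left piece maps (−∞, 2) onto (−21, ∞); the right piece maps [2, ∞) onto (−∞, −14].
These images overlap. In particular f(2) = −14 (right piece), and solving −9x − 3 = −14 on the left piece gives x = 11/9 < 2.
So f(11/9) = f(2) with 11/9 ≠ 2, and f is not injective, hence not bijective. This x = 11/9 is the requested value below 2.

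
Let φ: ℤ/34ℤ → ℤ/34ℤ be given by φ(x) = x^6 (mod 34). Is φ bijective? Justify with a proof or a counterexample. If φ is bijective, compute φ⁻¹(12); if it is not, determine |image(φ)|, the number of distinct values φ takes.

18

φ(16): Repeated squaring mod 34: 16^1 ≡ 16, 16^2 ≡ 16² = 256 ≡ 18, 16^4 ≡ 18² = 324 ≡ 18. Since 6 = 4 + 2, 16^6 ≡ 18·18: 18·18 = 324 ≡ 18. So 16^6 ≡ 18 (mod 34).
φ(18): Repeated squaring mod 34: 18^1 ≡ 18, 18^2 ≡ 18² = 324 ≡ 18, 18^4 ≡ 18² = 324 ≡ 18. Since 6 = 4 + 2, 18^6 ≡ 18·18: 18·18 = 324 ≡ 18. So 18^6 ≡ 18 (mod 34).
So φ(16) = φ(18) = 18 while 16 ≠ 18, therefore φ is not injective, hence not bijective.
Since φ is not bijective, we determine |image(φ)|. Computing x^6 mod 34 for each x (by repeated squaring, reducing mod 34 at every step), the values φ(0), φ(1), …, φ(33) are: 0, 1, 30, 15, 16, 19, 8, 9, 4, 21, 26, 25, 2, 33, 32, 13, 18, 17, 18, 13, 32, 33, 2, 25, 26, 21, 4, 9, 8, 19, 16, 15, 30, 1.
The distinct values are {0, 1, 2, 4, 8, 9, 13, 15, 16, 17, 18, 19, 21, 25, 26, 30, 32, 33}; there are 18 of them.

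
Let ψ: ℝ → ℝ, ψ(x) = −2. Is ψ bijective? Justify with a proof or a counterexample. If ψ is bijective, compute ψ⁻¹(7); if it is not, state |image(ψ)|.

1

Recall that ψ is injective if ψ(s) = ψ(t) implies s = t.
ψ(0) = −2 = ψ(1) with 0 ≠ 1, so ψ is not injective, hence not bijective.
Since ψ is not bijective, we state |image(ψ)|: the image of ψ is {−2}, which has 1 element.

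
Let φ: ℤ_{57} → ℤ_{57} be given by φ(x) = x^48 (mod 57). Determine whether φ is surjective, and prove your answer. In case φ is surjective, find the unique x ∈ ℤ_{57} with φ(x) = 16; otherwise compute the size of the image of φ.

φ(2): Repeated squaring mod 57: 2^1 ≡ 2, 2^2 ≡ 2² = 4, 2^4 ≡ 4² = 16, 2^8 ≡ 16² = 256 ≡ 28, 2^16 ≡ 28² = 784 ≡ 43, 2^32 ≡ 43² = 1849 ≡ 25. Since 48 = 32 + 16, 2^48 ≡ 25·43: 25·43 = 1075 ≡ 49. So 2^48 ≡ 49 (mod 57).
φ(5): Repeated squaring mod 57: 5^1 ≡ 5, 5^2 ≡ 5² = 25, 5^4 ≡ 25² = 625 ≡ 55, 5^8 ≡ 55² = 3025 ≡ 4, 5^16 ≡ 4² = 16, 5^32 ≡ 16² = 256 ≡ 28. Since 48 = 32 + 16, 5^48 ≡ 28·16: 28·16 = 448 ≡ 49. So 5^48 ≡ 49 (mod 57).
So φ(2) = φ(5) = 49 while 2 ≠ 5, hence φ is not injective.
A non-injective map from the 57-element set ℤ_{57} to itself takes at most 56 distinct values, so it cannot be surjective. So φ is not surjective.
Since φ is not surjective, we determine |image(φ)|. Computing x^48 mod 57 for each x (by repeated squaring, reducing mod 57 at every step), the values φ(0), φ(1), …, φ(56) are: 0, 1, 49, 30, 7, 49, 45, 1, 1, 45, 7, 1, 39, 7, 49, 45, 49, 49, 39, 19, 1, 30, 49, 7, 30, 7, 1, 39, 7, 7, 39, 1, 7, 30, 7, 49, 30, 1, 19, 39, 49, 49, 45, 49, 7, 39, 1, 7, 45, 1, 1, 45, 49, 7, 30, 49, 1.
The distinct values are {0, 1, 7, 19, 30, 39, 45, 49}; there are 8 of them.

8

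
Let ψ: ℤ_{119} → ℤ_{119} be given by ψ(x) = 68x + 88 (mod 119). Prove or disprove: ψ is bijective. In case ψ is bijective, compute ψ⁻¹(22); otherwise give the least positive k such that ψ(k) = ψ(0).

We have gcd(68, 119) = 17 > 1. Taking x_1 = 0 and x_2 = 7: ψ(0) = 88 and ψ(7) = 68·7 + 88 = 564 ≡ 88 (mod 119).
So ψ(0) = ψ(7) while 0 ≠ 7, hence ψ is not injective, hence not bijective.
Since ψ is not bijective, we find the least positive k with ψ(k) = ψ(0): this means 68k ≡ 0 (mod 119), i.e. 119 ∣ 68k. Since gcd(68, 119) = 17, dividing through by 17 this holds exactly when 7 ∣ 4k, and as gcd(4, 7) = 1, exactly when 7 ∣ k.
The smallest positive such k is 7.

7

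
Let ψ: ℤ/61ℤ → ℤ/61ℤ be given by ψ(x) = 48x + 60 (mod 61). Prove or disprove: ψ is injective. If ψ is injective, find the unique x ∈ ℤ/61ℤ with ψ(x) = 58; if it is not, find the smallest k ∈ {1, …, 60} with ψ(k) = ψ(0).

If ψ(s) = ψ(t), then 48s ≡ 48t (mod 61). Because gcd(48, 61) = 1, we may cancel 48 to get s ≡ t (mod 61).
Therefore ψ is injective.
We now compute 48⁻¹ mod 61 explicitly. Euclid's algorithm: 61 = 1·48 + 13, 48 = 3·13 + 9, 13 = 1·9 + 4, 9 = 2·4 + 1; back-substituting gives 1 = 14·48 − 11·61, so 48⁻¹ ≡ 14 (mod 61).
Since ψ is injective, we find ψ⁻¹(58): we need 48x ≡ 58 − 60 ≡ 59 (mod 61). Using 48⁻¹ = 14: x ≡ 14·59 = 826 = 13·61 + 33, so x = 33.
Check: ψ(33) = 48·33 + 60 = 1644 = 26·61 + 58 ≡ 58 (mod 61).

33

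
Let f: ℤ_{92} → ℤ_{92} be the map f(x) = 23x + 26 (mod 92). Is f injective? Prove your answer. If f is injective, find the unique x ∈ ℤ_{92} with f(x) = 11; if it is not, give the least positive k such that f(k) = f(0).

4

We have gcd(23, 92) = 23 > 1. Taking u = 0 and v = 4: f(0) = 26 and f(4) = 23·4 + 26 = 118 ≡ 26 (mod 92).
So f(0) = f(4) while 0 ≠ 4, hence f is not injective.
Since f is not injective, we find the least positive k with f(k) = f(0): this means 23k ≡ 0 (mod 92), i.e. 92 ∣ 23k. Since gcd(23, 92) = 23, dividing through by 23 this holds exactly when 4 ∣ k.
The smallest positive such k is 4.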